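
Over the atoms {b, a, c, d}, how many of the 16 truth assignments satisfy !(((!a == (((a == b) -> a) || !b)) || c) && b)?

10

Initial set: {!(((!a == (((a == b) -> a) || !b)) || c) && b)}.
!(((!a == (((a == b) -> a) || !b)) || c) && b): β-rule — branch into !((!a == (((a == b) -> a) || !b)) || c)  //  !b.
  branch 1 (add !((!a == (((a == b) -> a) || !b)) || c)):
    !((!a == (((a == b) -> a) || !b)) || c): α-rule — add !(!a == (((a == b) -> a) || !b)), !c.
    !(!a == (((a == b) -> a) || !b)): β-rule — branch into !a, !(((a == b) -> a) || !b)  //  !!a, (((a == b) -> a) || !b).
      branch 1.1 (add !a, !(((a == b) -> a) || !b)):
        !(((a == b) -> a) || !b): α-rule — add !((a == b) -> a), !!b.
        !((a == b) -> a): α-rule — add (a == b), !a.
        (a == b): β-rule — branch into a, b  //  !a, !b.
          branch 1.1.1 (add a, b):
            × closes — contains both a and !a.
          branch 1.1.2 (add !a, !b):
            × closes — contains both b and !b.
      branch 1.2 (add !!a, (((a == b) -> a) || !b)):
        (((a == b) -> a) || !b): β-rule — branch into ((a == b) -> a)  //  !b.
          branch 1.2.1 (add ((a == b) -> a)):
            ((a == b) -> a): β-rule — branch into !(a == b)  //  a.
              branch 1.2.1.1 (add !(a == b)):
                !(a == b): β-rule — branch into a, !b  //  !a, b.
                  branch 1.2.1.1.1 (add a, !b):
                    ○ open, literals {a=T, b=F, c=F}.
                  branch 1.2.1.1.2 (add !a, b):
                    × closes — contains both a and !a.
              branch 1.2.1.2 (add a):
                ○ open, literals {a=T, c=F}.
          branch 1.2.2 (add !b):
            ○ open, literals {a=T, b=F, c=F}.
  branch 2 (add !b):
    ○ open, literals {b=F}.
3 branches closed, 4 open.
Each open branch fixes some atoms; the unmentioned ones are free. Counting distinct full assignments: branch {a=T, b=F, c=F} (d) contributes 2 new; branch {a=T, c=F} (b, d) contributes 2 new; branch {a=T, b=F, c=F} (d) contributes 0 new; branch {b=F} (a, c, d) contributes 6 new. Total: 10.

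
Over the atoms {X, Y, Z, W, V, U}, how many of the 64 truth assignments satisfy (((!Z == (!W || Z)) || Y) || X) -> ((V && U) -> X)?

59

Initial set: {((((!Z == (!W || Z)) || Y) || X) -> ((V && U) -> X))}.
((((!Z == (!W || Z)) || Y) || X) -> ((V && U) -> X)): β-rule — branch into !(((!Z == (!W || Z)) || Y) || X)  //  ((V && U) -> X).
  branch 1 (add !(((!Z == (!W || Z)) || Y) || X)):
    !(((!Z == (!W || Z)) || Y) || X): α-rule — add !((!Z == (!W || Z)) || Y), !X.
    !((!Z == (!W || Z)) || Y): α-rule — add !(!Z == (!W || Z)), !Y.
    !(!Z == (!W || Z)): β-rule — branch into !Z, !(!W || Z)  //  !!Z, (!W || Z).
      branch 1.1 (add !Z, !(!W || Z)):
        !(!W || Z): α-rule — add !!W, !Z.
        ○ open, literals {W=1, X=0, Y=0, Z=0}.
      branch 1.2 (add !!Z, (!W || Z)):
        (!W || Z): β-rule — branch into !W  //  Z.
          branch 1.2.1 (add !W):
            ○ open, literals {W=0, X=0, Y=0, Z=1}.
          branch 1.2.2 (add Z):
            ○ open, literals {X=0, Y=0, Z=1}.
  branch 2 (add ((V && U) -> X)):
    ((V && U) -> X): β-rule — branch into !(V && U)  //  X.
      branch 2.1 (add !(V && U)):
        !(V && U): β-rule — branch into !V  //  !U.
          branch 2.1.1 (add !V):
            ○ open, literals {V=0}.
          branch 2.1.2 (add !U):
            ○ open, literals {U=0}.
      branch 2.2 (add X):
        ○ open, literals {X=1}.
0 branches closed, 6 open.
Each open branch fixes some atoms; the unmentioned ones are free. Counting distinct full assignments: branch {W=1, X=0, Y=0, Z=0} (V, U) contributes 4 new; branch {W=0, X=0, Y=0, Z=1} (V, U) contributes 4 new; branch {X=0, Y=0, Z=1} (W, V, U) contributes 4 new; branch {V=0} (X, Y, Z, W, U) contributes 26 new; branch {U=0} (X, Y, Z, W, V) contributes 13 new; branch {X=1} (Y, Z, W, V, U) contributes 8 new. Total: 59.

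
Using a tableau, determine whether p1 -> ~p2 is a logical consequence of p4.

No

Initial set: {T p4; F (p1 -> ~p2)}.
F (p1 -> ~p2): α-rule — add T p1, F ~p2.
○ open, literals {p1=T, p2=T, p4=T}.
0 branches closed, 1 open.
An open branch gives a countermodel: p1=T, p2=T, p4=T (unmentioned atoms arbitrary); the premises hold there but the conclusion fails.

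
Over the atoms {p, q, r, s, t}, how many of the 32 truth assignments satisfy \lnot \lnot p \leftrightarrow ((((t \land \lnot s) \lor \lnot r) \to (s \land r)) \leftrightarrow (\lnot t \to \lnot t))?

16

Initial set: {(\lnot \lnot p \leftrightarrow ((((t \land \lnot s) \lor \lnot r) \to (s \land r)) \leftrightarrow (\lnot t \to \lnot t)))}.
(\lnot \lnot p \leftrightarrow ((((t \land \lnot s) \lor \lnot r) \to (s \land r)) \leftrightarrow (\lnot t \to \lnot t))): β-rule — branch into \lnot \lnot p, ((((t \land \lnot s) \lor \lnot r) \to (s \land r)) \leftrightarrow (\lnot t \to \lnot t))  //  \lnot \lnot \lnot p, \lnot ((((t \land \lnot s) \lor \lnot r) \to (s \land r)) \leftrightarrow (\lnot t \to \lnot t)).
  branch 1 (add \lnot \lnot p, ((((t \land \lnot s) \lor \lnot r) \to (s \land r)) \leftrightarrow (\lnot t \to \lnot t))):
    \lnot \lnot p: drop double negation, giving p.
    ((((t \land \lnot s) \lor \lnot r) \to (s \land r)) \leftrightarrow (\lnot t \to \lnot t)): β-rule — branch into (((t \land \lnot s) \lor \lnot r) \to (s \land r)), (\lnot t \to \lnot t)  //  \lnot (((t \land \lnot s) \lor \lnot r) \to (s \land r)), \lnot (\lnot t \to \lnot t).
      branch 1.1 (add (((t \land \lnot s) \lor \lnot r) \to (s \land r)), (\lnot t \to \lnot t)):
        (((t \land \lnot s) \lor \lnot r) \to (s \land r)): β-rule — branch into \lnot ((t \land \lnot s) \lor \lnot r)  //  (s \land r).
          branch 1.1.1 (add \lnot ((t \land \lnot s) \lor \lnot r)):
            \lnot ((t \land \lnot s) \lor \lnot r): α-rule — add \lnot (t \land \lnot s), \lnot \lnot r.
            (\lnot t \to \lnot t): β-rule — branch into \lnot \lnot t  //  \lnot t.
              branch 1.1.1.1 (add \lnot \lnot t):
                \lnot (t \land \lnot s): β-rule — branch into \lnot t  //  \lnot \lnot s.
                  branch 1.1.1.1.1 (add \lnot t):
                    × closes — contains both t and \lnot t.
                  branch 1.1.1.1.2 (add \lnot \lnot s):
                    ○ open, literals {p=T, r=T, s=T, t=T}.
              branch 1.1.1.2 (add \lnot t):
                \lnot (t \land \lnot s): β-rule — branch into \lnot t  //  \lnot \lnot s.
                  branch 1.1.1.2.1 (add \lnot t):
                    ○ open, literals {p=T, r=T, t=F}.
                  branch 1.1.1.2.2 (add \lnot \lnot s):
                    ○ open, literals {p=T, r=T, s=T, t=F}.
          branch 1.1.2 (add (s \land r)):
            (s \land r): α-rule — add s, r.
            (\lnot t \to \lnot t): β-rule — branch into \lnot \lnot t  //  \lnot t.
              branch 1.1.2.1 (add \lnot \lnot t):
                ○ open, literals {p=T, r=T, s=T, t=T}.
              branch 1.1.2.2 (add \lnot t):
                ○ open, literals {p=T, r=T, s=T, t=F}.
      branch 1.2 (add \lnot (((t \land \lnot s) \lor \lnot r) \to (s \land r)), \lnot (\lnot t \to \lnot t)):
        \lnot (((t \land \lnot s) \lor \lnot r) \to (s \land r)): α-rule — add ((t \land \lnot s) \lor \lnot r), \lnot (s \land r).
        \lnot (\lnot t \to \lnot t): α-rule — add \lnot t, \lnot \lnot t.
        × closes — contains both t and \lnot t.
  branch 2 (add \lnot \lnot \lnot p, \lnot ((((t \land \lnot s) \lor \lnot r) \to (s \land r)) \leftrightarrow (\lnot t \to \lnot t))):
    \lnot \lnot \lnot p: drop double negation, giving \lnot p.
    \lnot ((((t \land \lnot s) \lor \lnot r) \to (s \land r)) \leftrightarrow (\lnot t \to \lnot t)): β-rule — branch into (((t \land \lnot s) \lor \lnot r) \to (s \land r)), \lnot (\lnot t \to \lnot t)  //  \lnot (((t \land \lnot s) \lor \lnot r) \to (s \land r)), (\lnot t \to \lnot t).
      branch 2.1 (add (((t \land \lnot s) \lor \lnot r) \to (s \land r)), \lnot (\lnot t \to \lnot t)):
        \lnot (\lnot t \to \lnot t): α-rule — add \lnot t, \lnot \lnot t.
        × closes — contains both t and \lnot t.
      branch 2.2 (add \lnot (((t \land \lnot s) \lor \lnot r) \to (s \land r)), (\lnot t \to \lnot t)):
        \lnot (((t \land \lnot s) \lor \lnot r) \to (s \land r)): α-rule — add ((t \land \lnot s) \lor \lnot r), \lnot (s \land r).
        (\lnot t \to \lnot t): β-rule — branch into \lnot \lnot t  //  \lnot t.
          branch 2.2.1 (add \lnot \lnot t):
            ((t \land \lnot s) \lor \lnot r): β-rule — branch into (t \land \lnot s)  //  \lnot r.
              branch 2.2.1.1 (add (t \land \lnot s)):
                (t \land \lnot s): α-rule — add t, \lnot s.
                \lnot (s \land r): β-rule — branch into \lnot s  //  \lnot r.
                  branch 2.2.1.1.1 (add \lnot s):
                    ○ open, literals {p=F, s=F, t=T}.
                  branch 2.2.1.1.2 (add \lnot r):
                    ○ open, literals {p=F, r=F, s=F, t=T}.
              branch 2.2.1.2 (add \lnot r):
                \lnot (s \land r): β-rule — branch into \lnot s  //  \lnot r.
                  branch 2.2.1.2.1 (add \lnot s):
                    ○ open, literals {p=F, r=F, s=F, t=T}.
                  branch 2.2.1.2.2 (add \lnot r):
                    ○ open, literals {p=F, r=F, t=T}.
          branch 2.2.2 (add \lnot t):
            ((t \land \lnot s) \lor \lnot r): β-rule — branch into (t \land \lnot s)  //  \lnot r.
              branch 2.2.2.1 (add (t \land \lnot s)):
                (t \land \lnot s): α-rule — add t, \lnot s.
                × closes — contains both t and \lnot t.
              branch 2.2.2.2 (add \lnot r):
                \lnot (s \land r): β-rule — branch into \lnot s  //  \lnot r.
                  branch 2.2.2.2.1 (add \lnot s):
                    ○ open, literals {p=F, r=F, s=F, t=F}.
                  branch 2.2.2.2.2 (add \lnot r):
                    ○ open, literals {p=F, r=F, t=F}.
4 branches closed, 11 open.
Each open branch fixes some atoms; the unmentioned ones are free. Counting distinct full assignments: branch {p=T, r=T, s=T, t=T} (q) contributes 2 new; branch {p=T, r=T, t=F} (q, s) contributes 4 new; branch {p=T, r=T, s=T, t=F} (q) contributes 0 new; branch {p=T, r=T, s=T, t=T} (q) contributes 0 new; branch {p=T, r=T, s=T, t=F} (q) contributes 0 new; branch {p=F, s=F, t=T} (q, r) contributes 4 new; branch {p=F, r=F, s=F, t=T} (q) contributes 0 new; branch {p=F, r=F, s=F, t=T} (q) contributes 0 new; branch {p=F, r=F, t=T} (q, s) contributes 2 new; branch {p=F, r=F, s=F, t=F} (q) contributes 2 new; branch {p=F, r=F, t=F} (q, s) contributes 2 new. Total: 16.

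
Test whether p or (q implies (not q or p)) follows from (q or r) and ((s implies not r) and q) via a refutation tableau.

Initial set: {((q or r) and ((s implies not r) and q)); not (p or (q implies (not q or p)))}.
((q or r) and ((s implies not r) and q)): α-rule — add (q or r), ((s implies not r) and q).
not (p or (q implies (not q or p))): α-rule — add not p, not (q implies (not q or p)).
((s implies not r) and q): α-rule — add (s implies not r), q.
not (q implies (not q or p)): α-rule — add q, not (not q or p).
not (not q or p): α-rule — add not not q, not p.
(q or r): β-rule — branch into q  //  r.
  branch 1 (add q):
    (s implies not r): β-rule — branch into not s  //  not r.
      branch 1.1 (add not s):
        ○ open, literals {p=false, q=true, s=false}.
      branch 1.2 (add not r):
        ○ open, literals {p=false, q=true, r=false}.
  branch 2 (add r):
    (s implies not r): β-rule — branch into not s  //  not r.
      branch 2.1 (add not s):
        ○ open, literals {p=false, q=true, r=true, s=false}.
      branch 2.2 (add not r):
        × closes — contains both r and not r.
1 branch closed, 3 open.
An open branch gives a countermodel: p=false, q=true, s=false (unmentioned atoms arbitrary); the premises hold there but the conclusion fails.

No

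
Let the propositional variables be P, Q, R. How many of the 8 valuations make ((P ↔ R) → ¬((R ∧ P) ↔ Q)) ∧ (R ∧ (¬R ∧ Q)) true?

0

Initial set: {(((P ↔ R) → ¬((R ∧ P) ↔ Q)) ∧ (R ∧ (¬R ∧ Q)))}.
(((P ↔ R) → ¬((R ∧ P) ↔ Q)) ∧ (R ∧ (¬R ∧ Q))): α-rule — add ((P ↔ R) → ¬((R ∧ P) ↔ Q)), (R ∧ (¬R ∧ Q)).
(R ∧ (¬R ∧ Q)): α-rule — add R, (¬R ∧ Q).
(¬R ∧ Q): α-rule — add ¬R, Q.
× closes — contains both R and ¬R.
All 1 branch closes.
No open branches: the formula has 0 satisfying assignments.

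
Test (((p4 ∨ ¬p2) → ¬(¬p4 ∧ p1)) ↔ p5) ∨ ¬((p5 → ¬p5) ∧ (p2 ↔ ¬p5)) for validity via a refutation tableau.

Assume the negation and expand:
Initial set: {¬((((p4 ∨ ¬p2) → ¬(¬p4 ∧ p1)) ↔ p5) ∨ ¬((p5 → ¬p5) ∧ (p2 ↔ ¬p5)))}.
¬((((p4 ∨ ¬p2) → ¬(¬p4 ∧ p1)) ↔ p5) ∨ ¬((p5 → ¬p5) ∧ (p2 ↔ ¬p5))): α-rule — add ¬(((p4 ∨ ¬p2) → ¬(¬p4 ∧ p1)) ↔ p5), ¬¬((p5 → ¬p5) ∧ (p2 ↔ ¬p5)).
¬¬((p5 → ¬p5) ∧ (p2 ↔ ¬p5)): α-rule — add (p5 → ¬p5), (p2 ↔ ¬p5).
¬(((p4 ∨ ¬p2) → ¬(¬p4 ∧ p1)) ↔ p5): β-rule — branch into ((p4 ∨ ¬p2) → ¬(¬p4 ∧ p1)), ¬p5  //  ¬((p4 ∨ ¬p2) → ¬(¬p4 ∧ p1)), p5.
  branch 1 (add ((p4 ∨ ¬p2) → ¬(¬p4 ∧ p1)), ¬p5):
    (p5 → ¬p5): β-rule — branch into ¬p5  //  ¬p5.
      branch 1.1 (add ¬p5):
        (p2 ↔ ¬p5): β-rule — branch into p2, ¬p5  //  ¬p2, ¬¬p5.
          branch 1.1.1 (add p2, ¬p5):
            ((p4 ∨ ¬p2) → ¬(¬p4 ∧ p1)): β-rule — branch into ¬(p4 ∨ ¬p2)  //  ¬(¬p4 ∧ p1).
              branch 1.1.1.1 (add ¬(p4 ∨ ¬p2)):
                ¬(p4 ∨ ¬p2): α-rule — add ¬p4, ¬¬p2.
                ○ open, literals {p2=T, p4=F, p5=F}.
              branch 1.1.1.2 (add ¬(¬p4 ∧ p1)):
                ¬(¬p4 ∧ p1): β-rule — branch into ¬¬p4  //  ¬p1.
                  branch 1.1.1.2.1 (add ¬¬p4):
                    ○ open, literals {p2=T, p4=T, p5=F}.
                  branch 1.1.1.2.2 (add ¬p1):
                    ○ open, literals {p1=F, p2=T, p5=F}.
          branch 1.1.2 (add ¬p2, ¬¬p5):
            × closes — contains both p5 and ¬p5.
      branch 1.2 (add ¬p5):
        (p2 ↔ ¬p5): β-rule — branch into p2, ¬p5  //  ¬p2, ¬¬p5.
          branch 1.2.1 (add p2, ¬p5):
            ((p4 ∨ ¬p2) → ¬(¬p4 ∧ p1)): β-rule — branch into ¬(p4 ∨ ¬p2)  //  ¬(¬p4 ∧ p1).
              branch 1.2.1.1 (add ¬(p4 ∨ ¬p2)):
                ¬(p4 ∨ ¬p2): α-rule — add ¬p4, ¬¬p2.
                ○ open, literals {p2=T, p4=F, p5=F}.
              branch 1.2.1.2 (add ¬(¬p4 ∧ p1)):
                ¬(¬p4 ∧ p1): β-rule — branch into ¬¬p4  //  ¬p1.
                  branch 1.2.1.2.1 (add ¬¬p4):
                    ○ open, literals {p2=T, p4=T, p5=F}.
                  branch 1.2.1.2.2 (add ¬p1):
                    ○ open, literals {p1=F, p2=T, p5=F}.
          branch 1.2.2 (add ¬p2, ¬¬p5):
            × closes — contains both p5 and ¬p5.
  branch 2 (add ¬((p4 ∨ ¬p2) → ¬(¬p4 ∧ p1)), p5):
    ¬((p4 ∨ ¬p2) → ¬(¬p4 ∧ p1)): α-rule — add (p4 ∨ ¬p2), ¬¬(¬p4 ∧ p1).
    ¬¬(¬p4 ∧ p1): α-rule — add ¬p4, p1.
    (p5 → ¬p5): β-rule — branch into ¬p5  //  ¬p5.
      branch 2.1 (add ¬p5):
        × closes — contains both p5 and ¬p5.
      branch 2.2 (add ¬p5):
        × closes — contains both p5 and ¬p5.
4 branches closed, 6 open.
An open branch gives a countermodel: p2=T, p4=F, p5=F (unmentioned atoms arbitrary); under it the original formula is false.

Not valid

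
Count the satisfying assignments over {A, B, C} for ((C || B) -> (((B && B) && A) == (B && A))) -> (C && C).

4

Initial set: {(((C || B) -> (((B && B) && A) == (B && A))) -> (C && C))}.
(((C || B) -> (((B && B) && A) == (B && A))) -> (C && C)): β-rule — branch into !((C || B) -> (((B && B) && A) == (B && A)))  //  (C && C).
  branch 1 (add !((C || B) -> (((B && B) && A) == (B && A)))):
    !((C || B) -> (((B && B) && A) == (B && A))): α-rule — add (C || B), !(((B && B) && A) == (B && A)).
    (C || B): β-rule — branch into C  //  B.
      branch 1.1 (add C):
        !(((B && B) && A) == (B && A)): β-rule — branch into ((B && B) && A), !(B && A)  //  !((B && B) && A), (B && A).
          branch 1.1.1 (add ((B && B) && A), !(B && A)):
            ((B && B) && A): α-rule — add (B && B), A.
            (B && B): α-rule — add B, B.
            !(B && A): β-rule — branch into !B  //  !A.
              branch 1.1.1.1 (add !B):
                × closes — contains both B and !B.
              branch 1.1.1.2 (add !A):
                × closes — contains both A and !A.
          branch 1.1.2 (add !((B && B) && A), (B && A)):
            (B && A): α-rule — add B, A.
            !((B && B) && A): β-rule — branch into !(B && B)  //  !A.
              branch 1.1.2.1 (add !(B && B)):
                !(B && B): β-rule — branch into !B  //  !B.
                  branch 1.1.2.1.1 (add !B):
                    × closes — contains both B and !B.
                  branch 1.1.2.1.2 (add !B):
                    × closes — contains both B and !B.
              branch 1.1.2.2 (add !A):
                × closes — contains both A and !A.
      branch 1.2 (add B):
        !(((B && B) && A) == (B && A)): β-rule — branch into ((B && B) && A), !(B && A)  //  !((B && B) && A), (B && A).
          branch 1.2.1 (add ((B && B) && A), !(B && A)):
            ((B && B) && A): α-rule — add (B && B), A.
            (B && B): α-rule — add B, B.
            !(B && A): β-rule — branch into !B  //  !A.
              branch 1.2.1.1 (add !B):
                × closes — contains both B and !B.
              branch 1.2.1.2 (add !A):
                × closes — contains both A and !A.
          branch 1.2.2 (add !((B && B) && A), (B && A)):
            (B && A): α-rule — add B, A.
            !((B && B) && A): β-rule — branch into !(B && B)  //  !A.
              branch 1.2.2.1 (add !(B && B)):
                !(B && B): β-rule — branch into !B  //  !B.
                  branch 1.2.2.1.1 (add !B):
                    × closes — contains both B and !B.
                  branch 1.2.2.1.2 (add !B):
                    × closes — contains both B and !B.
              branch 1.2.2.2 (add !A):
                × closes — contains both A and !A.
  branch 2 (add (C && C)):
    (C && C): α-rule — add C, C.
    ○ open, literals {C=1}.
10 branches closed, 1 open.
Each open branch fixes some atoms; the unmentioned ones are free. Counting distinct full assignments: branch {C=1} (A, B) contributes 4 new. Total: 4.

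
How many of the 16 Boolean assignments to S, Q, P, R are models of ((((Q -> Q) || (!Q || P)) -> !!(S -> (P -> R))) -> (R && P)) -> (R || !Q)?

Initial set: {(((((Q -> Q) || (!Q || P)) -> !!(S -> (P -> R))) -> (R && P)) -> (R || !Q))}.
(((((Q -> Q) || (!Q || P)) -> !!(S -> (P -> R))) -> (R && P)) -> (R || !Q)): β-rule — branch into !((((Q -> Q) || (!Q || P)) -> !!(S -> (P -> R))) -> (R && P))  //  (R || !Q).
  branch 1 (add !((((Q -> Q) || (!Q || P)) -> !!(S -> (P -> R))) -> (R && P))):
    !((((Q -> Q) || (!Q || P)) -> !!(S -> (P -> R))) -> (R && P)): α-rule — add (((Q -> Q) || (!Q || P)) -> !!(S -> (P -> R))), !(R && P).
    (((Q -> Q) || (!Q || P)) -> !!(S -> (P -> R))): β-rule — branch into !((Q -> Q) || (!Q || P))  //  !!(S -> (P -> R)).
      branch 1.1 (add !((Q -> Q) || (!Q || P))):
        !((Q -> Q) || (!Q || P)): α-rule — add !(Q -> Q), !(!Q || P).
        !(Q -> Q): α-rule — add Q, !Q.
        × closes — contains both Q and !Q.
      branch 1.2 (add !!(S -> (P -> R))):
        !!(S -> (P -> R)): drop double negation, giving (S -> (P -> R)).
        !(R && P): β-rule — branch into !R  //  !P.
          branch 1.2.1 (add !R):
            (S -> (P -> R)): β-rule — branch into !S  //  (P -> R).
              branch 1.2.1.1 (add !S):
                ○ open, literals {R=0, S=0}.
              branch 1.2.1.2 (add (P -> R)):
                (P -> R): β-rule — branch into !P  //  R.
                  branch 1.2.1.2.1 (add !P):
                    ○ open, literals {P=0, R=0}.
                  branch 1.2.1.2.2 (add R):
                    × closes — contains both R and !R.
          branch 1.2.2 (add !P):
            (S -> (P -> R)): β-rule — branch into !S  //  (P -> R).
              branch 1.2.2.1 (add !S):
                ○ open, literals {P=0, S=0}.
              branch 1.2.2.2 (add (P -> R)):
                (P -> R): β-rule — branch into !P  //  R.
                  branch 1.2.2.2.1 (add !P):
                    ○ open, literals {P=0}.
                  branch 1.2.2.2.2 (add R):
                    ○ open, literals {P=0, R=1}.
  branch 2 (add (R || !Q)):
    (R || !Q): β-rule — branch into R  //  !Q.
      branch 2.1 (add R):
        ○ open, literals {R=1}.
      branch 2.2 (add !Q):
        ○ open, literals {Q=0}.
2 branches closed, 7 open.
Each open branch fixes some atoms; the unmentioned ones are free. Counting distinct full assignments: branch {R=0, S=0} (Q, P) contributes 4 new; branch {P=0, R=0} (S, Q) contributes 2 new; branch {P=0, S=0} (Q, R) contributes 2 new; branch {P=0} (S, Q, R) contributes 2 new; branch {P=0, R=1} (S, Q) contributes 0 new; branch {R=1} (S, Q, P) contributes 4 new; branch {Q=0} (S, P, R) contributes 1 new. Total: 15.

15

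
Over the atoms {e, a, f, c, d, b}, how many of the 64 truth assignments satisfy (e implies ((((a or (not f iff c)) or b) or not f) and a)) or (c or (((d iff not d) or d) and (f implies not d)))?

Initial set: {((e implies ((((a or (not f iff c)) or b) or not f) and a)) or (c or (((d iff not d) or d) and (f implies not d))))}.
((e implies ((((a or (not f iff c)) or b) or not f) and a)) or (c or (((d iff not d) or d) and (f implies not d)))): β-rule — branch into (e implies ((((a or (not f iff c)) or b) or not f) and a))  //  (c or (((d iff not d) or d) and (f implies not d))).
  branch 1 (add (e implies ((((a or (not f iff c)) or b) or not f) and a))):
    (e implies ((((a or (not f iff c)) or b) or not f) and a)): β-rule — branch into not e  //  ((((a or (not f iff c)) or b) or not f) and a).
      branch 1.1 (add not e):
        ○ open, literals {e=0}.
      branch 1.2 (add ((((a or (not f iff c)) or b) or not f) and a)):
        ((((a or (not f iff c)) or b) or not f) and a): α-rule — add (((a or (not f iff c)) or b) or not f), a.
        (((a or (not f iff c)) or b) or not f): β-rule — branch into ((a or (not f iff c)) or b)  //  not f.
          branch 1.2.1 (add ((a or (not f iff c)) or b)):
            ((a or (not f iff c)) or b): β-rule — branch into (a or (not f iff c))  //  b.
              branch 1.2.1.1 (add (a or (not f iff c))):
                (a or (not f iff c)): β-rule — branch into a  //  (not f iff c).
                  branch 1.2.1.1.1 (add a):
                    ○ open, literals {a=1}.
                  branch 1.2.1.1.2 (add (not f iff c)):
                    (not f iff c): β-rule — branch into not f, c  //  not not f, not c.
                      branch 1.2.1.1.2.1 (add not f, c):
                        ○ open, literals {a=1, c=1, f=0}.
                      branch 1.2.1.1.2.2 (add not not f, not c):
                        ○ open, literals {a=1, c=0, f=1}.
              branch 1.2.1.2 (add b):
                ○ open, literals {a=1, b=1}.
          branch 1.2.2 (add not f):
            ○ open, literals {a=1, f=0}.
  branch 2 (add (c or (((d iff not d) or d) and (f implies not d)))):
    (c or (((d iff not d) or d) and (f implies not d))): β-rule — branch into c  //  (((d iff not d) or d) and (f implies not d)).
      branch 2.1 (add c):
        ○ open, literals {c=1}.
      branch 2.2 (add (((d iff not d) or d) and (f implies not d))):
        (((d iff not d) or d) and (f implies not d)): α-rule — add ((d iff not d) or d), (f implies not d).
        ((d iff not d) or d): β-rule — branch into (d iff not d)  //  d.
          branch 2.2.1 (add (d iff not d)):
            (f implies not d): β-rule — branch into not f  //  not d.
              branch 2.2.1.1 (add not f):
                (d iff not d): β-rule — branch into d, not d  //  not d, not not d.
                  branch 2.2.1.1.1 (add d, not d):
                    × closes — contains both d and not d.
                  branch 2.2.1.1.2 (add not d, not not d):
                    × closes — contains both d and not d.
              branch 2.2.1.2 (add not d):
                (d iff not d): β-rule — branch into d, not d  //  not d, not not d.
                  branch 2.2.1.2.1 (add d, not d):
                    × closes — contains both d and not d.
                  branch 2.2.1.2.2 (add not d, not not d):
                    × closes — contains both d and not d.
          branch 2.2.2 (add d):
            (f implies not d): β-rule — branch into not f  //  not d.
              branch 2.2.2.1 (add not f):
                ○ open, literals {d=1, f=0}.
              branch 2.2.2.2 (add not d):
                × closes — contains both d and not d.
5 branches closed, 8 open.
Each open branch fixes some atoms; the unmentioned ones are free. Counting distinct full assignments: branch {e=0} (a, f, c, d, b) contributes 32 new; branch {a=1} (e, f, c, d, b) contributes 16 new; branch {a=1, c=1, f=0} (e, d, b) contributes 0 new; branch {a=1, c=0, f=1} (e, d, b) contributes 0 new; branch {a=1, b=1} (e, f, c, d) contributes 0 new; branch {a=1, f=0} (e, c, d, b) contributes 0 new; branch {c=1} (e, a, f, d, b) contributes 8 new; branch {d=1, f=0} (e, a, c, b) contributes 2 new. Total: 58.

58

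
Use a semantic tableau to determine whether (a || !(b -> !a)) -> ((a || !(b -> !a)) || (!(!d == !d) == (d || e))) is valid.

Valid

Assume the negation and expand:
Initial set: {!((a || !(b -> !a)) -> ((a || !(b -> !a)) || (!(!d == !d) == (d || e))))}.
!((a || !(b -> !a)) -> ((a || !(b -> !a)) || (!(!d == !d) == (d || e)))): α-rule — add (a || !(b -> !a)), !((a || !(b -> !a)) || (!(!d == !d) == (d || e))).
!((a || !(b -> !a)) || (!(!d == !d) == (d || e))): α-rule — add !(a || !(b -> !a)), !(!(!d == !d) == (d || e)).
!(a || !(b -> !a)): α-rule — add !a, !!(b -> !a).
(a || !(b -> !a)): β-rule — branch into a  //  !(b -> !a).
  branch 1 (add a):
    × closes — contains both a and !a.
  branch 2 (add !(b -> !a)):
    !(b -> !a): α-rule — add b, !!a.
    × closes — contains both a and !a.
All 2 branches close.
Every branch closed, so the negation is unsatisfiable and the formula is valid.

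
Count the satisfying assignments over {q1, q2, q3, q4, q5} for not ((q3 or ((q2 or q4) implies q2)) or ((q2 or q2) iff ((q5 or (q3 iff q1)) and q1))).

Initial set: {not ((q3 or ((q2 or q4) implies q2)) or ((q2 or q2) iff ((q5 or (q3 iff q1)) and q1)))}.
not ((q3 or ((q2 or q4) implies q2)) or ((q2 or q2) iff ((q5 or (q3 iff q1)) and q1))): α-rule — add not (q3 or ((q2 or q4) implies q2)), not ((q2 or q2) iff ((q5 or (q3 iff q1)) and q1)).
not (q3 or ((q2 or q4) implies q2)): α-rule — add not q3, not ((q2 or q4) implies q2).
not ((q2 or q4) implies q2): α-rule — add (q2 or q4), not q2.
not ((q2 or q2) iff ((q5 or (q3 iff q1)) and q1)): β-rule — branch into (q2 or q2), not ((q5 or (q3 iff q1)) and q1)  //  not (q2 or q2), ((q5 or (q3 iff q1)) and q1).
  branch 1 (add (q2 or q2), not ((q5 or (q3 iff q1)) and q1)):
    (q2 or q4): β-rule — branch into q2  //  q4.
      branch 1.1 (add q2):
        × closes — contains both q2 and not q2.
      branch 1.2 (add q4):
        (q2 or q2): β-rule — branch into q2  //  q2.
          branch 1.2.1 (add q2):
            × closes — contains both q2 and not q2.
          branch 1.2.2 (add q2):
            × closes — contains both q2 and not q2.
  branch 2 (add not (q2 or q2), ((q5 or (q3 iff q1)) and q1)):
    not (q2 or q2): α-rule — add not q2, not q2.
    ((q5 or (q3 iff q1)) and q1): α-rule — add (q5 or (q3 iff q1)), q1.
    (q2 or q4): β-rule — branch into q2  //  q4.
      branch 2.1 (add q2):
        × closes — contains both q2 and not q2.
      branch 2.2 (add q4):
        (q5 or (q3 iff q1)): β-rule — branch into q5  //  (q3 iff q1).
          branch 2.2.1 (add q5):
            ○ open, literals {q1=T, q2=F, q3=F, q4=T, q5=T}.
          branch 2.2.2 (add (q3 iff q1)):
            (q3 iff q1): β-rule — branch into q3, q1  //  not q3, not q1.
              branch 2.2.2.1 (add q3, q1):
                × closes — contains both q3 and not q3.
              branch 2.2.2.2 (add not q3, not q1):
                × closes — contains both q1 and not q1.
6 branches closed, 1 open.
Each open branch fixes some atoms; the unmentioned ones are free. Counting distinct full assignments: branch {q1=T, q2=F, q3=F, q4=T, q5=T} (none free) contributes 1 new. Total: 1.

1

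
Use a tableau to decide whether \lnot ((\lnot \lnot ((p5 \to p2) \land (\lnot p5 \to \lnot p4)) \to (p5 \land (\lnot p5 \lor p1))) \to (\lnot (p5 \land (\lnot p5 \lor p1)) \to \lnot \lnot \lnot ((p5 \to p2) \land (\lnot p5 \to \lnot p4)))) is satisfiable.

Unsatisfiable

Initial set: {T \lnot ((\lnot \lnot ((p5 \to p2) \land (\lnot p5 \to \lnot p4)) \to (p5 \land (\lnot p5 \lor p1))) \to (\lnot (p5 \land (\lnot p5 \lor p1)) \to \lnot \lnot \lnot ((p5 \to p2) \land (\lnot p5 \to \lnot p4))))}.
T \lnot ((\lnot \lnot ((p5 \to p2) \land (\lnot p5 \to \lnot p4)) \to (p5 \land (\lnot p5 \lor p1))) \to (\lnot (p5 \land (\lnot p5 \lor p1)) \to \lnot \lnot \lnot ((p5 \to p2) \land (\lnot p5 \to \lnot p4)))): α-rule — add T (\lnot \lnot ((p5 \to p2) \land (\lnot p5 \to \lnot p4)) \to (p5 \land (\lnot p5 \lor p1))), F (\lnot (p5 \land (\lnot p5 \lor p1)) \to \lnot \lnot \lnot ((p5 \to p2) \land (\lnot p5 \to \lnot p4))).
F (\lnot (p5 \land (\lnot p5 \lor p1)) \to \lnot \lnot \lnot ((p5 \to p2) \land (\lnot p5 \to \lnot p4))): α-rule — add T \lnot (p5 \land (\lnot p5 \lor p1)), F \lnot \lnot \lnot ((p5 \to p2) \land (\lnot p5 \to \lnot p4)).
F \lnot \lnot \lnot ((p5 \to p2) \land (\lnot p5 \to \lnot p4)): drop double negation, giving F \lnot ((p5 \to p2) \land (\lnot p5 \to \lnot p4)).
F \lnot ((p5 \to p2) \land (\lnot p5 \to \lnot p4)): α-rule — add T (p5 \to p2), T (\lnot p5 \to \lnot p4).
T (\lnot \lnot ((p5 \to p2) \land (\lnot p5 \to \lnot p4)) \to (p5 \land (\lnot p5 \lor p1))): β-rule — branch into F \lnot \lnot ((p5 \to p2) \land (\lnot p5 \to \lnot p4))  //  T (p5 \land (\lnot p5 \lor p1)).
  branch 1 (add F \lnot \lnot ((p5 \to p2) \land (\lnot p5 \to \lnot p4))):
    F \lnot \lnot ((p5 \to p2) \land (\lnot p5 \to \lnot p4)): drop double negation, giving F ((p5 \to p2) \land (\lnot p5 \to \lnot p4)).
    T \lnot (p5 \land (\lnot p5 \lor p1)): β-rule — branch into F p5  //  F (\lnot p5 \lor p1).
      branch 1.1 (add F p5):
        T (p5 \to p2): β-rule — branch into F p5  //  T p2.
          branch 1.1.1 (add F p5):
            T (\lnot p5 \to \lnot p4): β-rule — branch into F \lnot p5  //  T \lnot p4.
              branch 1.1.1.1 (add F \lnot p5):
                × closes — contains both p5 and \lnot p5.
              branch 1.1.1.2 (add T \lnot p4):
                F ((p5 \to p2) \land (\lnot p5 \to \lnot p4)): β-rule — branch into F (p5 \to p2)  //  F (\lnot p5 \to \lnot p4).
                  branch 1.1.1.2.1 (add F (p5 \to p2)):
                    F (p5 \to p2): α-rule — add T p5, F p2.
                    × closes — contains both p5 and \lnot p5.
                  branch 1.1.1.2.2 (add F (\lnot p5 \to \lnot p4)):
                    F (\lnot p5 \to \lnot p4): α-rule — add T \lnot p5, F \lnot p4.
                    × closes — contains both p4 and \lnot p4.
          branch 1.1.2 (add T p2):
            T (\lnot p5 \to \lnot p4): β-rule — branch into F \lnot p5  //  T \lnot p4.
              branch 1.1.2.1 (add F \lnot p5):
                × closes — contains both p5 and \lnot p5.
              branch 1.1.2.2 (add T \lnot p4):
                F ((p5 \to p2) \land (\lnot p5 \to \lnot p4)): β-rule — branch into F (p5 \to p2)  //  F (\lnot p5 \to \lnot p4).
                  branch 1.1.2.2.1 (add F (p5 \to p2)):
                    F (p5 \to p2): α-rule — add T p5, F p2.
                    × closes — contains both p5 and \lnot p5.
                  branch 1.1.2.2.2 (add F (\lnot p5 \to \lnot p4)):
                    F (\lnot p5 \to \lnot p4): α-rule — add T \lnot p5, F \lnot p4.
                    × closes — contains both p4 and \lnot p4.
      branch 1.2 (add F (\lnot p5 \lor p1)):
        F (\lnot p5 \lor p1): α-rule — add F \lnot p5, F p1.
        T (p5 \to p2): β-rule — branch into F p5  //  T p2.
          branch 1.2.1 (add F p5):
            × closes — contains both p5 and \lnot p5.
          branch 1.2.2 (add T p2):
            T (\lnot p5 \to \lnot p4): β-rule — branch into F \lnot p5  //  T \lnot p4.
              branch 1.2.2.1 (add F \lnot p5):
                F ((p5 \to p2) \land (\lnot p5 \to \lnot p4)): β-rule — branch into F (p5 \to p2)  //  F (\lnot p5 \to \lnot p4).
                  branch 1.2.2.1.1 (add F (p5 \to p2)):
                    F (p5 \to p2): α-rule — add T p5, F p2.
                    × closes — contains both p2 and \lnot p2.
                  branch 1.2.2.1.2 (add F (\lnot p5 \to \lnot p4)):
                    F (\lnot p5 \to \lnot p4): α-rule — add T \lnot p5, F \lnot p4.
                    × closes — contains both p5 and \lnot p5.
              branch 1.2.2.2 (add T \lnot p4):
                F ((p5 \to p2) \land (\lnot p5 \to \lnot p4)): β-rule — branch into F (p5 \to p2)  //  F (\lnot p5 \to \lnot p4).
                  branch 1.2.2.2.1 (add F (p5 \to p2)):
                    F (p5 \to p2): α-rule — add T p5, F p2.
                    × closes — contains both p2 and \lnot p2.
                  branch 1.2.2.2.2 (add F (\lnot p5 \to \lnot p4)):
                    F (\lnot p5 \to \lnot p4): α-rule — add T \lnot p5, F \lnot p4.
                    × closes — contains both p5 and \lnot p5.
  branch 2 (add T (p5 \land (\lnot p5 \lor p1))):
    T (p5 \land (\lnot p5 \lor p1)): α-rule — add T p5, T (\lnot p5 \lor p1).
    T \lnot (p5 \land (\lnot p5 \lor p1)): β-rule — branch into F p5  //  F (\lnot p5 \lor p1).
      branch 2.1 (add F p5):
        × closes — contains both p5 and \lnot p5.
      branch 2.2 (add F (\lnot p5 \lor p1)):
        F (\lnot p5 \lor p1): α-rule — add F \lnot p5, F p1.
        T (p5 \to p2): β-rule — branch into F p5  //  T p2.
          branch 2.2.1 (add F p5):
            × closes — contains both p5 and \lnot p5.
          branch 2.2.2 (add T p2):
            T (\lnot p5 \to \lnot p4): β-rule — branch into F \lnot p5  //  T \lnot p4.
              branch 2.2.2.1 (add F \lnot p5):
                T (\lnot p5 \lor p1): β-rule — branch into T \lnot p5  //  T p1.
                  branch 2.2.2.1.1 (add T \lnot p5):
                    × closes — contains both p5 and \lnot p5.
                  branch 2.2.2.1.2 (add T p1):
                    × closes — contains both p1 and \lnot p1.
              branch 2.2.2.2 (add T \lnot p4):
                T (\lnot p5 \lor p1): β-rule — branch into T \lnot p5  //  T p1.
                  branch 2.2.2.2.1 (add T \lnot p5):
                    × closes — contains both p5 and \lnot p5.
                  branch 2.2.2.2.2 (add T p1):
                    × closes — contains both p1 and \lnot p1.
All 17 branches close.
Every branch closed; the formula is unsatisfiable.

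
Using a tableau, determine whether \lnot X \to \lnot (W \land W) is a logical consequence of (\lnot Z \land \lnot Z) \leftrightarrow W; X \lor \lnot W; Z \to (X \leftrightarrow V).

Initial set: {T ((\lnot Z \land \lnot Z) \leftrightarrow W); T (X \lor \lnot W); T (Z \to (X \leftrightarrow V)); F (\lnot X \to \lnot (W \land W))}.
F (\lnot X \to \lnot (W \land W)): α-rule — add T \lnot X, F \lnot (W \land W).
F \lnot (W \land W): α-rule — add T W, T W.
T ((\lnot Z \land \lnot Z) \leftrightarrow W): β-rule — branch into T (\lnot Z \land \lnot Z), T W  //  F (\lnot Z \land \lnot Z), F W.
  branch 1 (add T (\lnot Z \land \lnot Z), T W):
    T (\lnot Z \land \lnot Z): α-rule — add T \lnot Z, T \lnot Z.
    T (X \lor \lnot W): β-rule — branch into T X  //  T \lnot W.
      branch 1.1 (add T X):
        × closes — contains both X and \lnot X.
      branch 1.2 (add T \lnot W):
        × closes — contains both W and \lnot W.
  branch 2 (add F (\lnot Z \land \lnot Z), F W):
    × closes — contains both W and \lnot W.
All 3 branches close.
Every branch closed, so the premises entail the conclusion.

Yes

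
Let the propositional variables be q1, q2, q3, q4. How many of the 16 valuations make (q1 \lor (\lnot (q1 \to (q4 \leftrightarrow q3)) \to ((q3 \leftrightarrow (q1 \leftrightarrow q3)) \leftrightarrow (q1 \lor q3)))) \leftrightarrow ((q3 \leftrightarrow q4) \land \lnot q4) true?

4

Initial set: {((q1 \lor (\lnot (q1 \to (q4 \leftrightarrow q3)) \to ((q3 \leftrightarrow (q1 \leftrightarrow q3)) \leftrightarrow (q1 \lor q3)))) \leftrightarrow ((q3 \leftrightarrow q4) \land \lnot q4))}.
((q1 \lor (\lnot (q1 \to (q4 \leftrightarrow q3)) \to ((q3 \leftrightarrow (q1 \leftrightarrow q3)) \leftrightarrow (q1 \lor q3)))) \leftrightarrow ((q3 \leftrightarrow q4) \land \lnot q4)): β-rule — branch into (q1 \lor (\lnot (q1 \to (q4 \leftrightarrow q3)) \to ((q3 \leftrightarrow (q1 \leftrightarrow q3)) \leftrightarrow (q1 \lor q3)))), ((q3 \leftrightarrow q4) \land \lnot q4)  //  \lnot (q1 \lor (\lnot (q1 \to (q4 \leftrightarrow q3)) \to ((q3 \leftrightarrow (q1 \leftrightarrow q3)) \leftrightarrow (q1 \lor q3)))), \lnot ((q3 \leftrightarrow q4) \land \lnot q4).
  branch 1 (add (q1 \lor (\lnot (q1 \to (q4 \leftrightarrow q3)) \to ((q3 \leftrightarrow (q1 \leftrightarrow q3)) \leftrightarrow (q1 \lor q3)))), ((q3 \leftrightarrow q4) \land \lnot q4)):
    ((q3 \leftrightarrow q4) \land \lnot q4): α-rule — add (q3 \leftrightarrow q4), \lnot q4.
    (q1 \lor (\lnot (q1 \to (q4 \leftrightarrow q3)) \to ((q3 \leftrightarrow (q1 \leftrightarrow q3)) \leftrightarrow (q1 \lor q3)))): β-rule — branch into q1  //  (\lnot (q1 \to (q4 \leftrightarrow q3)) \to ((q3 \leftrightarrow (q1 \leftrightarrow q3)) \leftrightarrow (q1 \lor q3))).
      branch 1.1 (add q1):
        (q3 \leftrightarrow q4): β-rule — branch into q3, q4  //  \lnot q3, \lnot q4.
          branch 1.1.1 (add q3, q4):
            × closes — contains both q4 and \lnot q4.
          branch 1.1.2 (add \lnot q3, \lnot q4):
            ○ open, literals {q1=T, q3=F, q4=F}.
      branch 1.2 (add (\lnot (q1 \to (q4 \leftrightarrow q3)) \to ((q3 \leftrightarrow (q1 \leftrightarrow q3)) \leftrightarrow (q1 \lor q3)))):
        (q3 \leftrightarrow q4): β-rule — branch into q3, q4  //  \lnot q3, \lnot q4.
          branch 1.2.1 (add q3, q4):
            × closes — contains both q4 and \lnot q4.
          branch 1.2.2 (add \lnot q3, \lnot q4):
            (\lnot (q1 \to (q4 \leftrightarrow q3)) \to ((q3 \leftrightarrow (q1 \leftrightarrow q3)) \leftrightarrow (q1 \lor q3))): β-rule — branch into \lnot \lnot (q1 \to (q4 \leftrightarrow q3))  //  ((q3 \leftrightarrow (q1 \leftrightarrow q3)) \leftrightarrow (q1 \lor q3)).
              branch 1.2.2.1 (add \lnot \lnot (q1 \to (q4 \leftrightarrow q3))):
                \lnot \lnot (q1 \to (q4 \leftrightarrow q3)): β-rule — branch into \lnot q1  //  (q4 \leftrightarrow q3).
                  branch 1.2.2.1.1 (add \lnot q1):
                    ○ open, literals {q1=F, q3=F, q4=F}.
                  branch 1.2.2.1.2 (add (q4 \leftrightarrow q3)):
                    (q4 \leftrightarrow q3): β-rule — branch into q4, q3  //  \lnot q4, \lnot q3.
                      branch 1.2.2.1.2.1 (add q4, q3):
                        × closes — contains both q4 and \lnot q4.
                      branch 1.2.2.1.2.2 (add \lnot q4, \lnot q3):
                        ○ open, literals {q3=F, q4=F}.
              branch 1.2.2.2 (add ((q3 \leftrightarrow (q1 \leftrightarrow q3)) \leftrightarrow (q1 \lor q3))):
                ((q3 \leftrightarrow (q1 \leftrightarrow q3)) \leftrightarrow (q1 \lor q3)): β-rule — branch into (q3 \leftrightarrow (q1 \leftrightarrow q3)), (q1 \lor q3)  //  \lnot (q3 \leftrightarrow (q1 \leftrightarrow q3)), \lnot (q1 \lor q3).
                  branch 1.2.2.2.1 (add (q3 \leftrightarrow (q1 \leftrightarrow q3)), (q1 \lor q3)):
                    (q3 \leftrightarrow (q1 \leftrightarrow q3)): β-rule — branch into q3, (q1 \leftrightarrow q3)  //  \lnot q3, \lnot (q1 \leftrightarrow q3).
                      branch 1.2.2.2.1.1 (add q3, (q1 \leftrightarrow q3)):
                        × closes — contains both q3 and \lnot q3.
                      branch 1.2.2.2.1.2 (add \lnot q3, \lnot (q1 \leftrightarrow q3)):
                        (q1 \lor q3): β-rule — branch into q1  //  q3.
                          branch 1.2.2.2.1.2.1 (add q1):
                            \lnot (q1 \leftrightarrow q3): β-rule — branch into q1, \lnot q3  //  \lnot q1, q3.
                              branch 1.2.2.2.1.2.1.1 (add q1, \lnot q3):
                                ○ open, literals {q1=T, q3=F, q4=F}.
                              branch 1.2.2.2.1.2.1.2 (add \lnot q1, q3):
                                × closes — contains both q1 and \lnot q1.
                          branch 1.2.2.2.1.2.2 (add q3):
                            × closes — contains both q3 and \lnot q3.
                  branch 1.2.2.2.2 (add \lnot (q3 \leftrightarrow (q1 \leftrightarrow q3)), \lnot (q1 \lor q3)):
                    \lnot (q1 \lor q3): α-rule — add \lnot q1, \lnot q3.
                    \lnot (q3 \leftrightarrow (q1 \leftrightarrow q3)): β-rule — branch into q3, \lnot (q1 \leftrightarrow q3)  //  \lnot q3, (q1 \leftrightarrow q3).
                      branch 1.2.2.2.2.1 (add q3, \lnot (q1 \leftrightarrow q3)):
                        × closes — contains both q3 and \lnot q3.
                      branch 1.2.2.2.2.2 (add \lnot q3, (q1 \leftrightarrow q3)):
                        (q1 \leftrightarrow q3): β-rule — branch into q1, q3  //  \lnot q1, \lnot q3.
                          branch 1.2.2.2.2.2.1 (add q1, q3):
                            × closes — contains both q1 and \lnot q1.
                          branch 1.2.2.2.2.2.2 (add \lnot q1, \lnot q3):
                            ○ open, literals {q1=F, q3=F, q4=F}.
  branch 2 (add \lnot (q1 \lor (\lnot (q1 \to (q4 \leftrightarrow q3)) \to ((q3 \leftrightarrow (q1 \leftrightarrow q3)) \leftrightarrow (q1 \lor q3)))), \lnot ((q3 \leftrightarrow q4) \land \lnot q4)):
    \lnot (q1 \lor (\lnot (q1 \to (q4 \leftrightarrow q3)) \to ((q3 \leftrightarrow (q1 \leftrightarrow q3)) \leftrightarrow (q1 \lor q3)))): α-rule — add \lnot q1, \lnot (\lnot (q1 \to (q4 \leftrightarrow q3)) \to ((q3 \leftrightarrow (q1 \leftrightarrow q3)) \leftrightarrow (q1 \lor q3))).
    \lnot (\lnot (q1 \to (q4 \leftrightarrow q3)) \to ((q3 \leftrightarrow (q1 \leftrightarrow q3)) \leftrightarrow (q1 \lor q3))): α-rule — add \lnot (q1 \to (q4 \leftrightarrow q3)), \lnot ((q3 \leftrightarrow (q1 \leftrightarrow q3)) \leftrightarrow (q1 \lor q3)).
    \lnot (q1 \to (q4 \leftrightarrow q3)): α-rule — add q1, \lnot (q4 \leftrightarrow q3).
    × closes — contains both q1 and \lnot q1.
9 branches closed, 5 open.
Each open branch fixes some atoms; the unmentioned ones are free. Counting distinct full assignments: branch {q1=T, q3=F, q4=F} (q2) contributes 2 new; branch {q1=F, q3=F, q4=F} (q2) contributes 2 new; branch {q3=F, q4=F} (q1, q2) contributes 0 new; branch {q1=T, q3=F, q4=F} (q2) contributes 0 new; branch {q1=F, q3=F, q4=F} (q2) contributes 0 new. Total: 4.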